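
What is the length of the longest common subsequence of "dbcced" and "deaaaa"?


LCS of "dbcced" and "deaaaa"
DP table:
           d    e    a    a    a    a
      0    0    0    0    0    0    0
  d   0    1    1    1    1    1    1
  b   0    1    1    1    1    1    1
  c   0    1    1    1    1    1    1
  c   0    1    1    1    1    1    1
  e   0    1    2    2    2    2    2
  d   0    1    2    2    2    2    2
LCS length = dp[6][6] = 2

2


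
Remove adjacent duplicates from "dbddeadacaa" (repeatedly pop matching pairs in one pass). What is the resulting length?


Input: dbddeadacaa
Stack-based adjacent duplicate removal:
  Read 'd': push. Stack: d
  Read 'b': push. Stack: db
  Read 'd': push. Stack: dbd
  Read 'd': matches stack top 'd' => pop. Stack: db
  Read 'e': push. Stack: dbe
  Read 'a': push. Stack: dbea
  Read 'd': push. Stack: dbead
  Read 'a': push. Stack: dbeada
  Read 'c': push. Stack: dbeadac
  Read 'a': push. Stack: dbeadaca
  Read 'a': matches stack top 'a' => pop. Stack: dbeadac
Final stack: "dbeadac" (length 7)

7


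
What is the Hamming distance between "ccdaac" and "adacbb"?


Comparing "ccdaac" and "adacbb" position by position:
  Position 0: 'c' vs 'a' => differ
  Position 1: 'c' vs 'd' => differ
  Position 2: 'd' vs 'a' => differ
  Position 3: 'a' vs 'c' => differ
  Position 4: 'a' vs 'b' => differ
  Position 5: 'c' vs 'b' => differ
Total differences (Hamming distance): 6

6


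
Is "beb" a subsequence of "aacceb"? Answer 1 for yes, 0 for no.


Check if "beb" is a subsequence of "aacceb"
Greedy scan:
  Position 0 ('a'): no match needed
  Position 1 ('a'): no match needed
  Position 2 ('c'): no match needed
  Position 3 ('c'): no match needed
  Position 4 ('e'): no match needed
  Position 5 ('b'): matches sub[0] = 'b'
Only matched 1/3 characters => not a subsequence

0


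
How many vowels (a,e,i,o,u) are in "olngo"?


Input: olngo
Checking each character:
  'o' at position 0: vowel (running total: 1)
  'l' at position 1: consonant
  'n' at position 2: consonant
  'g' at position 3: consonant
  'o' at position 4: vowel (running total: 2)
Total vowels: 2

2


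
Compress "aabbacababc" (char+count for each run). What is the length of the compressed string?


Input: aabbacababc
Runs:
  'a' x 2 => "a2"
  'b' x 2 => "b2"
  'a' x 1 => "a1"
  'c' x 1 => "c1"
  'a' x 1 => "a1"
  'b' x 1 => "b1"
  'a' x 1 => "a1"
  'b' x 1 => "b1"
  'c' x 1 => "c1"
Compressed: "a2b2a1c1a1b1a1b1c1"
Compressed length: 18

18


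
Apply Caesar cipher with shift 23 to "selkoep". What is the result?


Caesar cipher: shift "selkoep" by 23
  's' (pos 18) + 23 = pos 15 = 'p'
  'e' (pos 4) + 23 = pos 1 = 'b'
  'l' (pos 11) + 23 = pos 8 = 'i'
  'k' (pos 10) + 23 = pos 7 = 'h'
  'o' (pos 14) + 23 = pos 11 = 'l'
  'e' (pos 4) + 23 = pos 1 = 'b'
  'p' (pos 15) + 23 = pos 12 = 'm'
Result: pbihlbm

pbihlbm


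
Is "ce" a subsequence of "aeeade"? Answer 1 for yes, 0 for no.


Check if "ce" is a subsequence of "aeeade"
Greedy scan:
  Position 0 ('a'): no match needed
  Position 1 ('e'): no match needed
  Position 2 ('e'): no match needed
  Position 3 ('a'): no match needed
  Position 4 ('d'): no match needed
  Position 5 ('e'): no match needed
Only matched 0/2 characters => not a subsequence

0


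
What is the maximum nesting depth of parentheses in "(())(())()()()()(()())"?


Input: "(())(())()()()()(()())"
Tracking depth:
  Position 0 '(': depth becomes 1
  Position 1 '(': depth becomes 2
  Position 2 ')': depth becomes 1
  Position 3 ')': depth becomes 0
  Position 4 '(': depth becomes 1
  Position 5 '(': depth becomes 2
  Position 6 ')': depth becomes 1
  Position 7 ')': depth becomes 0
  Position 8 '(': depth becomes 1
  Position 9 ')': depth becomes 0
  Position 10 '(': depth becomes 1
  Position 11 ')': depth becomes 0
  Position 12 '(': depth becomes 1
  Position 13 ')': depth becomes 0
  Position 14 '(': depth becomes 1
  Position 15 ')': depth becomes 0
  Position 16 '(': depth becomes 1
  Position 17 '(': depth becomes 2
  Position 18 ')': depth becomes 1
  Position 19 '(': depth becomes 2
  Position 20 ')': depth becomes 1
  Position 21 ')': depth becomes 0
Maximum depth reached: 2

2


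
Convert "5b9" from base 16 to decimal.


Input: "5b9" in base 16
Positional expansion:
  Digit '5' (value 5) x 16^2 = 1280
  Digit 'b' (value 11) x 16^1 = 176
  Digit '9' (value 9) x 16^0 = 9
Sum = 1465

1465


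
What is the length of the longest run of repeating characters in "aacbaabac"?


Input: "aacbaabac"
Scanning for longest run:
  Position 1 ('a'): continues run of 'a', length=2
  Position 2 ('c'): new char, reset run to 1
  Position 3 ('b'): new char, reset run to 1
  Position 4 ('a'): new char, reset run to 1
  Position 5 ('a'): continues run of 'a', length=2
  Position 6 ('b'): new char, reset run to 1
  Position 7 ('a'): new char, reset run to 1
  Position 8 ('c'): new char, reset run to 1
Longest run: 'a' with length 2

2


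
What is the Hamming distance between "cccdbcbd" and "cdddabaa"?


Comparing "cccdbcbd" and "cdddabaa" position by position:
  Position 0: 'c' vs 'c' => same
  Position 1: 'c' vs 'd' => differ
  Position 2: 'c' vs 'd' => differ
  Position 3: 'd' vs 'd' => same
  Position 4: 'b' vs 'a' => differ
  Position 5: 'c' vs 'b' => differ
  Position 6: 'b' vs 'a' => differ
  Position 7: 'd' vs 'a' => differ
Total differences (Hamming distance): 6

6


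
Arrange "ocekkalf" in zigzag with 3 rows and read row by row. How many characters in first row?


Zigzag "ocekkalf" into 3 rows:
Placing characters:
  'o' => row 0
  'c' => row 1
  'e' => row 2
  'k' => row 1
  'k' => row 0
  'a' => row 1
  'l' => row 2
  'f' => row 1
Rows:
  Row 0: "ok"
  Row 1: "ckaf"
  Row 2: "el"
First row length: 2

2


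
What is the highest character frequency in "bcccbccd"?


Input: bcccbccd
Character counts:
  'b': 2
  'c': 5
  'd': 1
Maximum frequency: 5

5


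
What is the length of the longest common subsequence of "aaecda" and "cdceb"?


LCS of "aaecda" and "cdceb"
DP table:
           c    d    c    e    b
      0    0    0    0    0    0
  a   0    0    0    0    0    0
  a   0    0    0    0    0    0
  e   0    0    0    0    1    1
  c   0    1    1    1    1    1
  d   0    1    2    2    2    2
  a   0    1    2    2    2    2
LCS length = dp[6][5] = 2

2


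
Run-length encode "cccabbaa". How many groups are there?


Input: cccabbaa
Scanning for consecutive runs:
  Group 1: 'c' x 3 (positions 0-2)
  Group 2: 'a' x 1 (positions 3-3)
  Group 3: 'b' x 2 (positions 4-5)
  Group 4: 'a' x 2 (positions 6-7)
Total groups: 4

4


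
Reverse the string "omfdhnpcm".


Input: omfdhnpcm
Reading characters right to left:
  Position 8: 'm'
  Position 7: 'c'
  Position 6: 'p'
  Position 5: 'n'
  Position 4: 'h'
  Position 3: 'd'
  Position 2: 'f'
  Position 1: 'm'
  Position 0: 'o'
Reversed: mcpnhdfmo

mcpnhdfmo


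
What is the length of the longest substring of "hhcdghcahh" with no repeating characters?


Input: "hhcdghcahh"
Sliding window (track last position of each char):
  Position 0 ('h'): window [0,0] length 1 -- new best
  Position 1 ('h'): repeat (last at 0), move window start to 1
  Position 1 ('h'): window [1,1] length 1
  Position 2 ('c'): window [1,2] length 2 -- new best
  Position 3 ('d'): window [1,3] length 3 -- new best
  Position 4 ('g'): window [1,4] length 4 -- new best
  Position 5 ('h'): repeat (last at 1), move window start to 2
  Position 5 ('h'): window [2,5] length 4
  Position 6 ('c'): repeat (last at 2), move window start to 3
  Position 6 ('c'): window [3,6] length 4
  Position 7 ('a'): window [3,7] length 5 -- new best
  Position 8 ('h'): repeat (last at 5), move window start to 6
  Position 8 ('h'): window [6,8] length 3
  Position 9 ('h'): repeat (last at 8), move window start to 9
  Position 9 ('h'): window [9,9] length 1
Longest substring with no repeats: "dghca" with length 5

5


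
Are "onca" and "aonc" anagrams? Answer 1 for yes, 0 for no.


Strings: "onca", "aonc"
Sorted first:  acno
Sorted second: acno
Sorted forms match => anagrams

1


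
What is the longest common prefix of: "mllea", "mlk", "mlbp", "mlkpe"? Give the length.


Words: mllea, mlk, mlbp, mlkpe
  Position 0: all 'm' => match
  Position 1: all 'l' => match
  Position 2: ('l', 'k', 'b', 'k') => mismatch, stop
LCP = "ml" (length 2)

2


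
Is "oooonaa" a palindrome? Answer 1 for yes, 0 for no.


Input: oooonaa
Reversed: aanoooo
  Compare pos 0 ('o') with pos 6 ('a'): MISMATCH
  Compare pos 1 ('o') with pos 5 ('a'): MISMATCH
  Compare pos 2 ('o') with pos 4 ('n'): MISMATCH
Result: not a palindrome

0


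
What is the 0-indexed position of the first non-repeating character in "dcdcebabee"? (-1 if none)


Input: dcdcebabee
Character frequencies:
  'a': 1
  'b': 2
  'c': 2
  'd': 2
  'e': 3
Scanning left to right for freq == 1:
  Position 0 ('d'): freq=2, skip
  Position 1 ('c'): freq=2, skip
  Position 2 ('d'): freq=2, skip
  Position 3 ('c'): freq=2, skip
  Position 4 ('e'): freq=3, skip
  Position 5 ('b'): freq=2, skip
  Position 6 ('a'): unique! => answer = 6

6


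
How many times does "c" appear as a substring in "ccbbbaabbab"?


Searching for "c" in "ccbbbaabbab"
Scanning each position:
  Position 0: "c" => MATCH
  Position 1: "c" => MATCH
  Position 2: "b" => no
  Position 3: "b" => no
  Position 4: "b" => no
  Position 5: "a" => no
  Position 6: "a" => no
  Position 7: "b" => no
  Position 8: "b" => no
  Position 9: "a" => no
  Position 10: "b" => no
Total occurrences: 2

2


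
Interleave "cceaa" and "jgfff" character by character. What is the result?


Interleaving "cceaa" and "jgfff":
  Position 0: 'c' from first, 'j' from second => "cj"
  Position 1: 'c' from first, 'g' from second => "cg"
  Position 2: 'e' from first, 'f' from second => "ef"
  Position 3: 'a' from first, 'f' from second => "af"
  Position 4: 'a' from first, 'f' from second => "af"
Result: cjcgefafaf

cjcgefafaf


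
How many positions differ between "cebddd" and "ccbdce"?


Comparing "cebddd" and "ccbdce" position by position:
  Position 0: 'c' vs 'c' => same
  Position 1: 'e' vs 'c' => DIFFER
  Position 2: 'b' vs 'b' => same
  Position 3: 'd' vs 'd' => same
  Position 4: 'd' vs 'c' => DIFFER
  Position 5: 'd' vs 'e' => DIFFER
Positions that differ: 3

3


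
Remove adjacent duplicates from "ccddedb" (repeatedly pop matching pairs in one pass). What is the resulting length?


Input: ccddedb
Stack-based adjacent duplicate removal:
  Read 'c': push. Stack: c
  Read 'c': matches stack top 'c' => pop. Stack: (empty)
  Read 'd': push. Stack: d
  Read 'd': matches stack top 'd' => pop. Stack: (empty)
  Read 'e': push. Stack: e
  Read 'd': push. Stack: ed
  Read 'b': push. Stack: edb
Final stack: "edb" (length 3)

3


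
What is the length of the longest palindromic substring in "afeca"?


Input: "afeca"
Checking substrings for palindromes:
  No multi-char palindromic substrings found
Longest palindromic substring: "a" with length 1

1


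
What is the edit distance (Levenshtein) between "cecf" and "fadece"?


Computing edit distance: "cecf" -> "fadece"
DP table:
           f    a    d    e    c    e
      0    1    2    3    4    5    6
  c   1    1    2    3    4    4    5
  e   2    2    2    3    3    4    4
  c   3    3    3    3    4    3    4
  f   4    3    4    4    4    4    4
Edit distance = dp[4][6] = 4

4


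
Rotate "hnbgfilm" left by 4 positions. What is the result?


Input: "hnbgfilm", rotate left by 4
First 4 characters: "hnbg"
Remaining characters: "film"
Concatenate remaining + first: "film" + "hnbg" = "filmhnbg"

filmhnbg


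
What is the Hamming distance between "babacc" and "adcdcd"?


Comparing "babacc" and "adcdcd" position by position:
  Position 0: 'b' vs 'a' => differ
  Position 1: 'a' vs 'd' => differ
  Position 2: 'b' vs 'c' => differ
  Position 3: 'a' vs 'd' => differ
  Position 4: 'c' vs 'c' => same
  Position 5: 'c' vs 'd' => differ
Total differences (Hamming distance): 5

5


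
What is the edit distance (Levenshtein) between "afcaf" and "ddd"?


Computing edit distance: "afcaf" -> "ddd"
DP table:
           d    d    d
      0    1    2    3
  a   1    1    2    3
  f   2    2    2    3
  c   3    3    3    3
  a   4    4    4    4
  f   5    5    5    5
Edit distance = dp[5][3] = 5

5


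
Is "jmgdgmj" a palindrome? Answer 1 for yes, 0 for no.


Input: jmgdgmj
Reversed: jmgdgmj
  Compare pos 0 ('j') with pos 6 ('j'): match
  Compare pos 1 ('m') with pos 5 ('m'): match
  Compare pos 2 ('g') with pos 4 ('g'): match
Result: palindrome

1


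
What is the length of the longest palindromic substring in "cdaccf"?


Input: "cdaccf"
Checking substrings for palindromes:
  [3:5] "cc" (len 2) => palindrome
Longest palindromic substring: "cc" with length 2

2


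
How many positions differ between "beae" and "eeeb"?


Comparing "beae" and "eeeb" position by position:
  Position 0: 'b' vs 'e' => DIFFER
  Position 1: 'e' vs 'e' => same
  Position 2: 'a' vs 'e' => DIFFER
  Position 3: 'e' vs 'b' => DIFFER
Positions that differ: 3

3


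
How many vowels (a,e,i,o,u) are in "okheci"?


Input: okheci
Checking each character:
  'o' at position 0: vowel (running total: 1)
  'k' at position 1: consonant
  'h' at position 2: consonant
  'e' at position 3: vowel (running total: 2)
  'c' at position 4: consonant
  'i' at position 5: vowel (running total: 3)
Total vowels: 3

3


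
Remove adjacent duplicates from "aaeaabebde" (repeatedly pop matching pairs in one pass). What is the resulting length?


Input: aaeaabebde
Stack-based adjacent duplicate removal:
  Read 'a': push. Stack: a
  Read 'a': matches stack top 'a' => pop. Stack: (empty)
  Read 'e': push. Stack: e
  Read 'a': push. Stack: ea
  Read 'a': matches stack top 'a' => pop. Stack: e
  Read 'b': push. Stack: eb
  Read 'e': push. Stack: ebe
  Read 'b': push. Stack: ebeb
  Read 'd': push. Stack: ebebd
  Read 'e': push. Stack: ebebde
Final stack: "ebebde" (length 6)

6


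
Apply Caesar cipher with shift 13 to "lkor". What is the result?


Caesar cipher: shift "lkor" by 13
  'l' (pos 11) + 13 = pos 24 = 'y'
  'k' (pos 10) + 13 = pos 23 = 'x'
  'o' (pos 14) + 13 = pos 1 = 'b'
  'r' (pos 17) + 13 = pos 4 = 'e'
Result: yxbe

yxbe


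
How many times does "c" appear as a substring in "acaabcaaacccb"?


Searching for "c" in "acaabcaaacccb"
Scanning each position:
  Position 0: "a" => no
  Position 1: "c" => MATCH
  Position 2: "a" => no
  Position 3: "a" => no
  Position 4: "b" => no
  Position 5: "c" => MATCH
  Position 6: "a" => no
  Position 7: "a" => no
  Position 8: "a" => no
  Position 9: "c" => MATCH
  Position 10: "c" => MATCH
  Position 11: "c" => MATCH
  Position 12: "b" => no
Total occurrences: 5

5


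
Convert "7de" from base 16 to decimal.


Input: "7de" in base 16
Positional expansion:
  Digit '7' (value 7) x 16^2 = 1792
  Digit 'd' (value 13) x 16^1 = 208
  Digit 'e' (value 14) x 16^0 = 14
Sum = 2014

2014


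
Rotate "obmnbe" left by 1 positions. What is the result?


Input: "obmnbe", rotate left by 1
First 1 characters: "o"
Remaining characters: "bmnbe"
Concatenate remaining + first: "bmnbe" + "o" = "bmnbeo"

bmnbeo


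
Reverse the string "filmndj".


Input: filmndj
Reading characters right to left:
  Position 6: 'j'
  Position 5: 'd'
  Position 4: 'n'
  Position 3: 'm'
  Position 2: 'l'
  Position 1: 'i'
  Position 0: 'f'
Reversed: jdnmlif

jdnmlif


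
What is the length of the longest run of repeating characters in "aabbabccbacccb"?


Input: "aabbabccbacccb"
Scanning for longest run:
  Position 1 ('a'): continues run of 'a', length=2
  Position 2 ('b'): new char, reset run to 1
  Position 3 ('b'): continues run of 'b', length=2
  Position 4 ('a'): new char, reset run to 1
  Position 5 ('b'): new char, reset run to 1
  Position 6 ('c'): new char, reset run to 1
  Position 7 ('c'): continues run of 'c', length=2
  Position 8 ('b'): new char, reset run to 1
  Position 9 ('a'): new char, reset run to 1
  Position 10 ('c'): new char, reset run to 1
  Position 11 ('c'): continues run of 'c', length=2
  Position 12 ('c'): continues run of 'c', length=3
  Position 13 ('b'): new char, reset run to 1
Longest run: 'c' with length 3

3


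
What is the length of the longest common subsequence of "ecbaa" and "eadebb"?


LCS of "ecbaa" and "eadebb"
DP table:
           e    a    d    e    b    b
      0    0    0    0    0    0    0
  e   0    1    1    1    1    1    1
  c   0    1    1    1    1    1    1
  b   0    1    1    1    1    2    2
  a   0    1    2    2    2    2    2
  a   0    1    2    2    2    2    2
LCS length = dp[5][6] = 2

2


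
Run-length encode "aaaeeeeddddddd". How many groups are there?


Input: aaaeeeeddddddd
Scanning for consecutive runs:
  Group 1: 'a' x 3 (positions 0-2)
  Group 2: 'e' x 4 (positions 3-6)
  Group 3: 'd' x 7 (positions 7-13)
Total groups: 3

3


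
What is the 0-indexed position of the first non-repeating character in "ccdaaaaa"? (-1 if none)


Input: ccdaaaaa
Character frequencies:
  'a': 5
  'c': 2
  'd': 1
Scanning left to right for freq == 1:
  Position 0 ('c'): freq=2, skip
  Position 1 ('c'): freq=2, skip
  Position 2 ('d'): unique! => answer = 2

2


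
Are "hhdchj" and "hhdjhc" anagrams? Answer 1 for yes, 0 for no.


Strings: "hhdchj", "hhdjhc"
Sorted first:  cdhhhj
Sorted second: cdhhhj
Sorted forms match => anagrams

1


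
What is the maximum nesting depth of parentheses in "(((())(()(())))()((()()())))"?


Input: "(((())(()(())))()((()()())))"
Tracking depth:
  Position 0 '(': depth becomes 1
  Position 1 '(': depth becomes 2
  Position 2 '(': depth becomes 3
  Position 3 '(': depth becomes 4
  Position 4 ')': depth becomes 3
  Position 5 ')': depth becomes 2
  Position 6 '(': depth becomes 3
  Position 7 '(': depth becomes 4
  Position 8 ')': depth becomes 3
  Position 9 '(': depth becomes 4
  Position 10 '(': depth becomes 5
  Position 11 ')': depth becomes 4
  Position 12 ')': depth becomes 3
  Position 13 ')': depth becomes 2
  Position 14 ')': depth becomes 1
  Position 15 '(': depth becomes 2
  Position 16 ')': depth becomes 1
  Position 17 '(': depth becomes 2
  Position 18 '(': depth becomes 3
  Position 19 '(': depth becomes 4
  Position 20 ')': depth becomes 3
  Position 21 '(': depth becomes 4
  Position 22 ')': depth becomes 3
  Position 23 '(': depth becomes 4
  Position 24 ')': depth becomes 3
  Position 25 ')': depth becomes 2
  Position 26 ')': depth becomes 1
  Position 27 ')': depth becomes 0
Maximum depth reached: 5

5


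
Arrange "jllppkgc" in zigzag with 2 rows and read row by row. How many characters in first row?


Zigzag "jllppkgc" into 2 rows:
Placing characters:
  'j' => row 0
  'l' => row 1
  'l' => row 0
  'p' => row 1
  'p' => row 0
  'k' => row 1
  'g' => row 0
  'c' => row 1
Rows:
  Row 0: "jlpg"
  Row 1: "lpkc"
First row length: 4

4


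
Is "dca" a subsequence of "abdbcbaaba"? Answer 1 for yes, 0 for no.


Check if "dca" is a subsequence of "abdbcbaaba"
Greedy scan:
  Position 0 ('a'): no match needed
  Position 1 ('b'): no match needed
  Position 2 ('d'): matches sub[0] = 'd'
  Position 3 ('b'): no match needed
  Position 4 ('c'): matches sub[1] = 'c'
  Position 5 ('b'): no match needed
  Position 6 ('a'): matches sub[2] = 'a'
  Position 7 ('a'): no match needed
  Position 8 ('b'): no match needed
  Position 9 ('a'): no match needed
All 3 characters matched => is a subsequence

1


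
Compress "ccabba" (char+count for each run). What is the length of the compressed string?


Input: ccabba
Runs:
  'c' x 2 => "c2"
  'a' x 1 => "a1"
  'b' x 2 => "b2"
  'a' x 1 => "a1"
Compressed: "c2a1b2a1"
Compressed length: 8

8


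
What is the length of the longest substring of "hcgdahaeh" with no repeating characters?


Input: "hcgdahaeh"
Sliding window (track last position of each char):
  Position 0 ('h'): window [0,0] length 1 -- new best
  Position 1 ('c'): window [0,1] length 2 -- new best
  Position 2 ('g'): window [0,2] length 3 -- new best
  Position 3 ('d'): window [0,3] length 4 -- new best
  Position 4 ('a'): window [0,4] length 5 -- new best
  Position 5 ('h'): repeat (last at 0), move window start to 1
  Position 5 ('h'): window [1,5] length 5
  Position 6 ('a'): repeat (last at 4), move window start to 5
  Position 6 ('a'): window [5,6] length 2
  Position 7 ('e'): window [5,7] length 3
  Position 8 ('h'): repeat (last at 5), move window start to 6
  Position 8 ('h'): window [6,8] length 3
Longest substring with no repeats: "hcgda" with length 5

5


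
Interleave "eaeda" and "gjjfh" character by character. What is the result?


Interleaving "eaeda" and "gjjfh":
  Position 0: 'e' from first, 'g' from second => "eg"
  Position 1: 'a' from first, 'j' from second => "aj"
  Position 2: 'e' from first, 'j' from second => "ej"
  Position 3: 'd' from first, 'f' from second => "df"
  Position 4: 'a' from first, 'h' from second => "ah"
Result: egajejdfah

egajejdfah


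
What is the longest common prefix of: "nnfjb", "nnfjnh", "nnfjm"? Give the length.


Words: nnfjb, nnfjnh, nnfjm
  Position 0: all 'n' => match
  Position 1: all 'n' => match
  Position 2: all 'f' => match
  Position 3: all 'j' => match
  Position 4: ('b', 'n', 'm') => mismatch, stop
LCP = "nnfj" (length 4)

4


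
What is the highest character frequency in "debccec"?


Input: debccec
Character counts:
  'b': 1
  'c': 3
  'd': 1
  'e': 2
Maximum frequency: 3

3


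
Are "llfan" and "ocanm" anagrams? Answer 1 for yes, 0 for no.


Strings: "llfan", "ocanm"
Sorted first:  aflln
Sorted second: acmno
Differ at position 1: 'f' vs 'c' => not anagrams

0


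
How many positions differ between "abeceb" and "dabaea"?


Comparing "abeceb" and "dabaea" position by position:
  Position 0: 'a' vs 'd' => DIFFER
  Position 1: 'b' vs 'a' => DIFFER
  Position 2: 'e' vs 'b' => DIFFER
  Position 3: 'c' vs 'a' => DIFFER
  Position 4: 'e' vs 'e' => same
  Position 5: 'b' vs 'a' => DIFFER
Positions that differ: 5

5


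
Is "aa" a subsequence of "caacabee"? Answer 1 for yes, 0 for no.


Check if "aa" is a subsequence of "caacabee"
Greedy scan:
  Position 0 ('c'): no match needed
  Position 1 ('a'): matches sub[0] = 'a'
  Position 2 ('a'): matches sub[1] = 'a'
  Position 3 ('c'): no match needed
  Position 4 ('a'): no match needed
  Position 5 ('b'): no match needed
  Position 6 ('e'): no match needed
  Position 7 ('e'): no match needed
All 2 characters matched => is a subsequence

1


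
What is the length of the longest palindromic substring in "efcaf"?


Input: "efcaf"
Checking substrings for palindromes:
  No multi-char palindromic substrings found
Longest palindromic substring: "e" with length 1

1


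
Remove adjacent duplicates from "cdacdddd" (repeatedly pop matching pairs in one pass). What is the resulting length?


Input: cdacdddd
Stack-based adjacent duplicate removal:
  Read 'c': push. Stack: c
  Read 'd': push. Stack: cd
  Read 'a': push. Stack: cda
  Read 'c': push. Stack: cdac
  Read 'd': push. Stack: cdacd
  Read 'd': matches stack top 'd' => pop. Stack: cdac
  Read 'd': push. Stack: cdacd
  Read 'd': matches stack top 'd' => pop. Stack: cdac
Final stack: "cdac" (length 4)

4


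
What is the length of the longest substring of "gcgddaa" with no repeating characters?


Input: "gcgddaa"
Sliding window (track last position of each char):
  Position 0 ('g'): window [0,0] length 1 -- new best
  Position 1 ('c'): window [0,1] length 2 -- new best
  Position 2 ('g'): repeat (last at 0), move window start to 1
  Position 2 ('g'): window [1,2] length 2
  Position 3 ('d'): window [1,3] length 3 -- new best
  Position 4 ('d'): repeat (last at 3), move window start to 4
  Position 4 ('d'): window [4,4] length 1
  Position 5 ('a'): window [4,5] length 2
  Position 6 ('a'): repeat (last at 5), move window start to 6
  Position 6 ('a'): window [6,6] length 1
Longest substring with no repeats: "cgd" with length 3

3


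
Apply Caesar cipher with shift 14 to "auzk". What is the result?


Caesar cipher: shift "auzk" by 14
  'a' (pos 0) + 14 = pos 14 = 'o'
  'u' (pos 20) + 14 = pos 8 = 'i'
  'z' (pos 25) + 14 = pos 13 = 'n'
  'k' (pos 10) + 14 = pos 24 = 'y'
Result: oiny

oiny


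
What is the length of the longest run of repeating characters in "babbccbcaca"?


Input: "babbccbcaca"
Scanning for longest run:
  Position 1 ('a'): new char, reset run to 1
  Position 2 ('b'): new char, reset run to 1
  Position 3 ('b'): continues run of 'b', length=2
  Position 4 ('c'): new char, reset run to 1
  Position 5 ('c'): continues run of 'c', length=2
  Position 6 ('b'): new char, reset run to 1
  Position 7 ('c'): new char, reset run to 1
  Position 8 ('a'): new char, reset run to 1
  Position 9 ('c'): new char, reset run to 1
  Position 10 ('a'): new char, reset run to 1
Longest run: 'b' with length 2

2


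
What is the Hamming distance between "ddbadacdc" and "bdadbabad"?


Comparing "ddbadacdc" and "bdadbabad" position by position:
  Position 0: 'd' vs 'b' => differ
  Position 1: 'd' vs 'd' => same
  Position 2: 'b' vs 'a' => differ
  Position 3: 'a' vs 'd' => differ
  Position 4: 'd' vs 'b' => differ
  Position 5: 'a' vs 'a' => same
  Position 6: 'c' vs 'b' => differ
  Position 7: 'd' vs 'a' => differ
  Position 8: 'c' vs 'd' => differ
Total differences (Hamming distance): 7

7


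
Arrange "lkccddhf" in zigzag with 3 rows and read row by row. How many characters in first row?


Zigzag "lkccddhf" into 3 rows:
Placing characters:
  'l' => row 0
  'k' => row 1
  'c' => row 2
  'c' => row 1
  'd' => row 0
  'd' => row 1
  'h' => row 2
  'f' => row 1
Rows:
  Row 0: "ld"
  Row 1: "kcdf"
  Row 2: "ch"
First row length: 2

2


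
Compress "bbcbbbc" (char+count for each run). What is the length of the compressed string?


Input: bbcbbbc
Runs:
  'b' x 2 => "b2"
  'c' x 1 => "c1"
  'b' x 3 => "b3"
  'c' x 1 => "c1"
Compressed: "b2c1b3c1"
Compressed length: 8

8


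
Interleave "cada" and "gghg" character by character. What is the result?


Interleaving "cada" and "gghg":
  Position 0: 'c' from first, 'g' from second => "cg"
  Position 1: 'a' from first, 'g' from second => "ag"
  Position 2: 'd' from first, 'h' from second => "dh"
  Position 3: 'a' from first, 'g' from second => "ag"
Result: cgagdhag

cgagdhag


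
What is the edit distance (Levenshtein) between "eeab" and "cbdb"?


Computing edit distance: "eeab" -> "cbdb"
DP table:
           c    b    d    b
      0    1    2    3    4
  e   1    1    2    3    4
  e   2    2    2    3    4
  a   3    3    3    3    4
  b   4    4    3    4    3
Edit distance = dp[4][4] = 3

3


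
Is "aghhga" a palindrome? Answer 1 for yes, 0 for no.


Input: aghhga
Reversed: aghhga
  Compare pos 0 ('a') with pos 5 ('a'): match
  Compare pos 1 ('g') with pos 4 ('g'): match
  Compare pos 2 ('h') with pos 3 ('h'): match
Result: palindrome

1


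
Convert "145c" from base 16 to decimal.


Input: "145c" in base 16
Positional expansion:
  Digit '1' (value 1) x 16^3 = 4096
  Digit '4' (value 4) x 16^2 = 1024
  Digit '5' (value 5) x 16^1 = 80
  Digit 'c' (value 12) x 16^0 = 12
Sum = 5212

5212


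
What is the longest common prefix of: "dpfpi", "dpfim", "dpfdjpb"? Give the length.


Words: dpfpi, dpfim, dpfdjpb
  Position 0: all 'd' => match
  Position 1: all 'p' => match
  Position 2: all 'f' => match
  Position 3: ('p', 'i', 'd') => mismatch, stop
LCP = "dpf" (length 3)

3


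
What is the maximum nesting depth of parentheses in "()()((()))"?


Input: "()()((()))"
Tracking depth:
  Position 0 '(': depth becomes 1
  Position 1 ')': depth becomes 0
  Position 2 '(': depth becomes 1
  Position 3 ')': depth becomes 0
  Position 4 '(': depth becomes 1
  Position 5 '(': depth becomes 2
  Position 6 '(': depth becomes 3
  Position 7 ')': depth becomes 2
  Position 8 ')': depth becomes 1
  Position 9 ')': depth becomes 0
Maximum depth reached: 3

3


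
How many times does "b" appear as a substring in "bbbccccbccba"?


Searching for "b" in "bbbccccbccba"
Scanning each position:
  Position 0: "b" => MATCH
  Position 1: "b" => MATCH
  Position 2: "b" => MATCH
  Position 3: "c" => no
  Position 4: "c" => no
  Position 5: "c" => no
  Position 6: "c" => no
  Position 7: "b" => MATCH
  Position 8: "c" => no
  Position 9: "c" => no
  Position 10: "b" => MATCH
  Position 11: "a" => no
Total occurrences: 5

5


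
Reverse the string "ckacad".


Input: ckacad
Reading characters right to left:
  Position 5: 'd'
  Position 4: 'a'
  Position 3: 'c'
  Position 2: 'a'
  Position 1: 'k'
  Position 0: 'c'
Reversed: dacakc

dacakc


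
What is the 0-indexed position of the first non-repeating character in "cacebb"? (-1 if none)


Input: cacebb
Character frequencies:
  'a': 1
  'b': 2
  'c': 2
  'e': 1
Scanning left to right for freq == 1:
  Position 0 ('c'): freq=2, skip
  Position 1 ('a'): unique! => answer = 1

1


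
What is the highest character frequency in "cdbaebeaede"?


Input: cdbaebeaede
Character counts:
  'a': 2
  'b': 2
  'c': 1
  'd': 2
  'e': 4
Maximum frequency: 4

4


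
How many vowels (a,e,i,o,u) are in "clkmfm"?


Input: clkmfm
Checking each character:
  'c' at position 0: consonant
  'l' at position 1: consonant
  'k' at position 2: consonant
  'm' at position 3: consonant
  'f' at position 4: consonant
  'm' at position 5: consonant
Total vowels: 0

0


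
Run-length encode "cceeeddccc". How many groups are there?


Input: cceeeddccc
Scanning for consecutive runs:
  Group 1: 'c' x 2 (positions 0-1)
  Group 2: 'e' x 3 (positions 2-4)
  Group 3: 'd' x 2 (positions 5-6)
  Group 4: 'c' x 3 (positions 7-9)
Total groups: 4

4


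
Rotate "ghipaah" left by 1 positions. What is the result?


Input: "ghipaah", rotate left by 1
First 1 characters: "g"
Remaining characters: "hipaah"
Concatenate remaining + first: "hipaah" + "g" = "hipaahg"

hipaahg


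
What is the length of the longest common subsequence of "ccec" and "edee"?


LCS of "ccec" and "edee"
DP table:
           e    d    e    e
      0    0    0    0    0
  c   0    0    0    0    0
  c   0    0    0    0    0
  e   0    1    1    1    1
  c   0    1    1    1    1
LCS length = dp[4][4] = 1

1


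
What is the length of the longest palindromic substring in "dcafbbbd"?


Input: "dcafbbbd"
Checking substrings for palindromes:
  [4:7] "bbb" (len 3) => palindrome
  [4:6] "bb" (len 2) => palindrome
  [5:7] "bb" (len 2) => palindrome
Longest palindromic substring: "bbb" with length 3

3


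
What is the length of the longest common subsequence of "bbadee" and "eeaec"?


LCS of "bbadee" and "eeaec"
DP table:
           e    e    a    e    c
      0    0    0    0    0    0
  b   0    0    0    0    0    0
  b   0    0    0    0    0    0
  a   0    0    0    1    1    1
  d   0    0    0    1    1    1
  e   0    1    1    1    2    2
  e   0    1    2    2    2    2
LCS length = dp[6][5] = 2

2


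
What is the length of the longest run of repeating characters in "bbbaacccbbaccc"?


Input: "bbbaacccbbaccc"
Scanning for longest run:
  Position 1 ('b'): continues run of 'b', length=2
  Position 2 ('b'): continues run of 'b', length=3
  Position 3 ('a'): new char, reset run to 1
  Position 4 ('a'): continues run of 'a', length=2
  Position 5 ('c'): new char, reset run to 1
  Position 6 ('c'): continues run of 'c', length=2
  Position 7 ('c'): continues run of 'c', length=3
  Position 8 ('b'): new char, reset run to 1
  Position 9 ('b'): continues run of 'b', length=2
  Position 10 ('a'): new char, reset run to 1
  Position 11 ('c'): new char, reset run to 1
  Position 12 ('c'): continues run of 'c', length=2
  Position 13 ('c'): continues run of 'c', length=3
Longest run: 'b' with length 3

3


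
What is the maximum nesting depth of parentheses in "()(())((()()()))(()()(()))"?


Input: "()(())((()()()))(()()(()))"
Tracking depth:
  Position 0 '(': depth becomes 1
  Position 1 ')': depth becomes 0
  Position 2 '(': depth becomes 1
  Position 3 '(': depth becomes 2
  Position 4 ')': depth becomes 1
  Position 5 ')': depth becomes 0
  Position 6 '(': depth becomes 1
  Position 7 '(': depth becomes 2
  Position 8 '(': depth becomes 3
  Position 9 ')': depth becomes 2
  Position 10 '(': depth becomes 3
  Position 11 ')': depth becomes 2
  Position 12 '(': depth becomes 3
  Position 13 ')': depth becomes 2
  Position 14 ')': depth becomes 1
  Position 15 ')': depth becomes 0
  Position 16 '(': depth becomes 1
  Position 17 '(': depth becomes 2
  Position 18 ')': depth becomes 1
  Position 19 '(': depth becomes 2
  Position 20 ')': depth becomes 1
  Position 21 '(': depth becomes 2
  Position 22 '(': depth becomes 3
  Position 23 ')': depth becomes 2
  Position 24 ')': depth becomes 1
  Position 25 ')': depth becomes 0
Maximum depth reached: 3

3


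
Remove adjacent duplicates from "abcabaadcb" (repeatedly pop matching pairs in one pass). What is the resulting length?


Input: abcabaadcb
Stack-based adjacent duplicate removal:
  Read 'a': push. Stack: a
  Read 'b': push. Stack: ab
  Read 'c': push. Stack: abc
  Read 'a': push. Stack: abca
  Read 'b': push. Stack: abcab
  Read 'a': push. Stack: abcaba
  Read 'a': matches stack top 'a' => pop. Stack: abcab
  Read 'd': push. Stack: abcabd
  Read 'c': push. Stack: abcabdc
  Read 'b': push. Stack: abcabdcb
Final stack: "abcabdcb" (length 8)

8


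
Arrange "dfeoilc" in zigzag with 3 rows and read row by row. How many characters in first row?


Zigzag "dfeoilc" into 3 rows:
Placing characters:
  'd' => row 0
  'f' => row 1
  'e' => row 2
  'o' => row 1
  'i' => row 0
  'l' => row 1
  'c' => row 2
Rows:
  Row 0: "di"
  Row 1: "fol"
  Row 2: "ec"
First row length: 2

2


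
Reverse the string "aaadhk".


Input: aaadhk
Reading characters right to left:
  Position 5: 'k'
  Position 4: 'h'
  Position 3: 'd'
  Position 2: 'a'
  Position 1: 'a'
  Position 0: 'a'
Reversed: khdaaa

khdaaa


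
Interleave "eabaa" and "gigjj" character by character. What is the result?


Interleaving "eabaa" and "gigjj":
  Position 0: 'e' from first, 'g' from second => "eg"
  Position 1: 'a' from first, 'i' from second => "ai"
  Position 2: 'b' from first, 'g' from second => "bg"
  Position 3: 'a' from first, 'j' from second => "aj"
  Position 4: 'a' from first, 'j' from second => "aj"
Result: egaibgajaj

egaibgajaj


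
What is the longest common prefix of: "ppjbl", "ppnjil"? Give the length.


Words: ppjbl, ppnjil
  Position 0: all 'p' => match
  Position 1: all 'p' => match
  Position 2: ('j', 'n') => mismatch, stop
LCP = "pp" (length 2)

2


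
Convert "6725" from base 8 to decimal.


Input: "6725" in base 8
Positional expansion:
  Digit '6' (value 6) x 8^3 = 3072
  Digit '7' (value 7) x 8^2 = 448
  Digit '2' (value 2) x 8^1 = 16
  Digit '5' (value 5) x 8^0 = 5
Sum = 3541

3541


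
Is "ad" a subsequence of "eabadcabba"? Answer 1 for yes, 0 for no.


Check if "ad" is a subsequence of "eabadcabba"
Greedy scan:
  Position 0 ('e'): no match needed
  Position 1 ('a'): matches sub[0] = 'a'
  Position 2 ('b'): no match needed
  Position 3 ('a'): no match needed
  Position 4 ('d'): matches sub[1] = 'd'
  Position 5 ('c'): no match needed
  Position 6 ('a'): no match needed
  Position 7 ('b'): no match needed
  Position 8 ('b'): no match needed
  Position 9 ('a'): no match needed
All 2 characters matched => is a subsequence

1


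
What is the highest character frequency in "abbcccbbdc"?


Input: abbcccbbdc
Character counts:
  'a': 1
  'b': 4
  'c': 4
  'd': 1
Maximum frequency: 4

4


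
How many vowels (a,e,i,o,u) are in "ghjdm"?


Input: ghjdm
Checking each character:
  'g' at position 0: consonant
  'h' at position 1: consonant
  'j' at position 2: consonant
  'd' at position 3: consonant
  'm' at position 4: consonant
Total vowels: 0

0


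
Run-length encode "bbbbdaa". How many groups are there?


Input: bbbbdaa
Scanning for consecutive runs:
  Group 1: 'b' x 4 (positions 0-3)
  Group 2: 'd' x 1 (positions 4-4)
  Group 3: 'a' x 2 (positions 5-6)
Total groups: 3

3


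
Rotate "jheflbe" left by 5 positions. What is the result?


Input: "jheflbe", rotate left by 5
First 5 characters: "jhefl"
Remaining characters: "be"
Concatenate remaining + first: "be" + "jhefl" = "bejhefl"

bejhefl


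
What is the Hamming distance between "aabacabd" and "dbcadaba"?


Comparing "aabacabd" and "dbcadaba" position by position:
  Position 0: 'a' vs 'd' => differ
  Position 1: 'a' vs 'b' => differ
  Position 2: 'b' vs 'c' => differ
  Position 3: 'a' vs 'a' => same
  Position 4: 'c' vs 'd' => differ
  Position 5: 'a' vs 'a' => same
  Position 6: 'b' vs 'b' => same
  Position 7: 'd' vs 'a' => differ
Total differences (Hamming distance): 5

5


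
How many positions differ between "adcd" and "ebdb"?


Comparing "adcd" and "ebdb" position by position:
  Position 0: 'a' vs 'e' => DIFFER
  Position 1: 'd' vs 'b' => DIFFER
  Position 2: 'c' vs 'd' => DIFFER
  Position 3: 'd' vs 'b' => DIFFER
Positions that differ: 4

4


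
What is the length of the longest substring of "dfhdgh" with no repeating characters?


Input: "dfhdgh"
Sliding window (track last position of each char):
  Position 0 ('d'): window [0,0] length 1 -- new best
  Position 1 ('f'): window [0,1] length 2 -- new best
  Position 2 ('h'): window [0,2] length 3 -- new best
  Position 3 ('d'): repeat (last at 0), move window start to 1
  Position 3 ('d'): window [1,3] length 3
  Position 4 ('g'): window [1,4] length 4 -- new best
  Position 5 ('h'): repeat (last at 2), move window start to 3
  Position 5 ('h'): window [3,5] length 3
Longest substring with no repeats: "fhdg" with length 4

4


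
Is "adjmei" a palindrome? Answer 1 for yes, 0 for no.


Input: adjmei
Reversed: iemjda
  Compare pos 0 ('a') with pos 5 ('i'): MISMATCH
  Compare pos 1 ('d') with pos 4 ('e'): MISMATCH
  Compare pos 2 ('j') with pos 3 ('m'): MISMATCH
Result: not a palindrome

0


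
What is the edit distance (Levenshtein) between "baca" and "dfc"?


Computing edit distance: "baca" -> "dfc"
DP table:
           d    f    c
      0    1    2    3
  b   1    1    2    3
  a   2    2    2    3
  c   3    3    3    2
  a   4    4    4    3
Edit distance = dp[4][3] = 3

3


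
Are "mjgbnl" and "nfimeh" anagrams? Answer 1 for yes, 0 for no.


Strings: "mjgbnl", "nfimeh"
Sorted first:  bgjlmn
Sorted second: efhimn
Differ at position 0: 'b' vs 'e' => not anagrams

0


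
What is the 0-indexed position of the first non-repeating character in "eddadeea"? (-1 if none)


Input: eddadeea
Character frequencies:
  'a': 2
  'd': 3
  'e': 3
Scanning left to right for freq == 1:
  Position 0 ('e'): freq=3, skip
  Position 1 ('d'): freq=3, skip
  Position 2 ('d'): freq=3, skip
  Position 3 ('a'): freq=2, skip
  Position 4 ('d'): freq=3, skip
  Position 5 ('e'): freq=3, skip
  Position 6 ('e'): freq=3, skip
  Position 7 ('a'): freq=2, skip
  No unique character found => answer = -1

-1


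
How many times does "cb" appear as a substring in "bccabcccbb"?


Searching for "cb" in "bccabcccbb"
Scanning each position:
  Position 0: "bc" => no
  Position 1: "cc" => no
  Position 2: "ca" => no
  Position 3: "ab" => no
  Position 4: "bc" => no
  Position 5: "cc" => no
  Position 6: "cc" => no
  Position 7: "cb" => MATCH
  Position 8: "bb" => no
Total occurrences: 1

1


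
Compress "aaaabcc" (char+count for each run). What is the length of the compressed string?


Input: aaaabcc
Runs:
  'a' x 4 => "a4"
  'b' x 1 => "b1"
  'c' x 2 => "c2"
Compressed: "a4b1c2"
Compressed length: 6

6


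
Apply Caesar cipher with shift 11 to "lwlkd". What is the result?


Caesar cipher: shift "lwlkd" by 11
  'l' (pos 11) + 11 = pos 22 = 'w'
  'w' (pos 22) + 11 = pos 7 = 'h'
  'l' (pos 11) + 11 = pos 22 = 'w'
  'k' (pos 10) + 11 = pos 21 = 'v'
  'd' (pos 3) + 11 = pos 14 = 'o'
Result: whwvo

whwvo


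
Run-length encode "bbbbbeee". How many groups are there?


Input: bbbbbeee
Scanning for consecutive runs:
  Group 1: 'b' x 5 (positions 0-4)
  Group 2: 'e' x 3 (positions 5-7)
Total groups: 2

2
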